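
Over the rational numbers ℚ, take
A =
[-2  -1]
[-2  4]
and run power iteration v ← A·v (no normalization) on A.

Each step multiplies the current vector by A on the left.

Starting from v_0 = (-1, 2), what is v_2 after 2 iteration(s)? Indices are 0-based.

v_0 = (-1, 2).
v_1 = A·v_0 = (0, 10).
v_2 = A·v_1 = (-10, 40).

v_2 = (-10, 40)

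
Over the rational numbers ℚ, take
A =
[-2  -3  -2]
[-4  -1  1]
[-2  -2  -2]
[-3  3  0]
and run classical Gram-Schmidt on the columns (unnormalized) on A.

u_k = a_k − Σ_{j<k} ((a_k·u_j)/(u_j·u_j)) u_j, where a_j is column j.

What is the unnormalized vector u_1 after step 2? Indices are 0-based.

Step 1: u_0 = a_0 = (-2, -4, -2, -3).
Step 2: u_1 = a_1 − (5/33)·u_0 = (-89/33, -13/33, -56/33, 38/11).

u_1 = (-89/33, -13/33, -56/33, 38/11)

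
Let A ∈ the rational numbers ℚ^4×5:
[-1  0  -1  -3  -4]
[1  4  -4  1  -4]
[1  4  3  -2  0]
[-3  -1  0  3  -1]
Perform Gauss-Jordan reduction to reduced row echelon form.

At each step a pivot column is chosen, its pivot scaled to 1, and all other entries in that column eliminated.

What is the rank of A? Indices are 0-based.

rank = 4

step 1: normalize row 0 (÷-1) = (1, 0, 1, 3, 4)
  row 1: subtract 1×row0 = (0, 4, -5, -2, -8)
  row 2: subtract 1×row0 = (0, 4, 2, -5, -4)
  row 3: subtract -3×row0 = (0, -1, 3, 12, 11)
step 2: normalize row 1 (÷4) = (0, 1, -5/4, -1/2, -2)
  row 2: subtract 4×row1 = (0, 0, 7, -3, 4)
  row 3: subtract -1×row1 = (0, 0, 7/4, 23/2, 9)
step 3: normalize row 2 (÷7) = (0, 0, 1, -3/7, 4/7)
  row 0: subtract 1×row2 = (1, 0, 0, 24/7, 24/7)
  row 1: subtract -5/4×row2 = (0, 1, 0, -29/28, -9/7)
  row 3: subtract 7/4×row2 = (0, 0, 0, 49/4, 8)
step 4: normalize row 3 (÷49/4) = (0, 0, 0, 1, 32/49)
  row 0: subtract 24/7×row3 = (1, 0, 0, 0, 408/343)
  row 1: subtract -29/28×row3 = (0, 1, 0, 0, -209/343)
  row 2: subtract -3/7×row3 = (0, 0, 1, 0, 292/343)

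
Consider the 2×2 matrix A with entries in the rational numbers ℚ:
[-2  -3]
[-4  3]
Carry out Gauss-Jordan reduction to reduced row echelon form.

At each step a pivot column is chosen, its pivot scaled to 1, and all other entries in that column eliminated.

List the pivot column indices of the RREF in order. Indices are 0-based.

pivot columns: 0, 1

pivot(0,0)=-2: scale R0 → (1, 3/2)
  clear (1,0): R1 −= (-4)R0 → (0, 9)
pivot(1,1)=9: scale R1 → (0, 1)
  clear (0,1): R0 −= (3/2)R1 → (1, 0)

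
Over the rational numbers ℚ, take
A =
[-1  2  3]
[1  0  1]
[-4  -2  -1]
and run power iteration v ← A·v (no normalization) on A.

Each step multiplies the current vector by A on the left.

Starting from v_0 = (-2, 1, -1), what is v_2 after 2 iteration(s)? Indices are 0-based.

v_0 = (-2, 1, -1).
v_1 = A·v_0 = (1, -3, 7).
v_2 = A·v_1 = (14, 8, -5).

v_2 = (14, 8, -5)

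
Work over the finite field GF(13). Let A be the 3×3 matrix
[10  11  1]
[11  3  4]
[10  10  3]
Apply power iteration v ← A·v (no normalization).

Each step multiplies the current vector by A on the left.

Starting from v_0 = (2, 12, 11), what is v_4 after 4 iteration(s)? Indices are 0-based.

v_4 = (10, 8, 1)

v_0 = (2, 12, 11).
v_1 = A·v_0 = (7, 11, 4).
v_2 = A·v_1 = (0, 9, 10).
v_3 = A·v_2 = (5, 2, 3).
v_4 = A·v_3 = (10, 8, 1).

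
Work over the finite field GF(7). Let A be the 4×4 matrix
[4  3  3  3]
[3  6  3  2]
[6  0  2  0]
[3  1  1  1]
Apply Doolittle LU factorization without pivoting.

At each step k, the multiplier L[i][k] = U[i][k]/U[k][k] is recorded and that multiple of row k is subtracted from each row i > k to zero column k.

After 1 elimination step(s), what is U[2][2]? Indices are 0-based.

U[2][2] = 1

Step 1: pivot at (0,0) is 4.
  row1 ← row1 − (6)·row0  ⇒  L[1][0]=6, U row1=(0, 2, 6, 5)
  row2 ← row2 − (5)·row0  ⇒  L[2][0]=5, U row2=(0, 6, 1, 6)
  row3 ← row3 − (6)·row0  ⇒  L[3][0]=6, U row3=(0, 4, 4, 4)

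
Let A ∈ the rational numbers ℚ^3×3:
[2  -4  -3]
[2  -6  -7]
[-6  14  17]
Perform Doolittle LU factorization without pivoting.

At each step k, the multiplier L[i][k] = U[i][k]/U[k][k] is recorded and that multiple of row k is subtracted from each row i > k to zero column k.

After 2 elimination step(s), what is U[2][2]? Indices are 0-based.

U[2][2] = 4

k=0: U[0][0]=2
  eliminate (1,0): mult=1, new row 1: (0, -2, -4); set L[1][0]=1
  eliminate (2,0): mult=-3, new row 2: (0, 2, 8); set L[2][0]=-3
k=1: U[1][1]=-2
  eliminate (2,1): mult=-1, new row 2: (0, 0, 4); set L[2][1]=-1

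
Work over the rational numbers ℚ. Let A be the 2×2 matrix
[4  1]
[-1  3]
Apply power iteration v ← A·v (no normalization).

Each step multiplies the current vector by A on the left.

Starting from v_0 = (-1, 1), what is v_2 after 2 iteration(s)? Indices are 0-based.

v_0 = (-1, 1).
v_1 = A·v_0 = (-3, 4).
v_2 = A·v_1 = (-8, 15).

v_2 = (-8, 15)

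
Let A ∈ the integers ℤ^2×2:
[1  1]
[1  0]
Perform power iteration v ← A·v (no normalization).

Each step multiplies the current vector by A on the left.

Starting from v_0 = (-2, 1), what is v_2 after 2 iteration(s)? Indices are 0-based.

v_2 = (-3, -1)

v_0 = (-2, 1).
v_1 = A·v_0 = (-1, -2).
v_2 = A·v_1 = (-3, -1).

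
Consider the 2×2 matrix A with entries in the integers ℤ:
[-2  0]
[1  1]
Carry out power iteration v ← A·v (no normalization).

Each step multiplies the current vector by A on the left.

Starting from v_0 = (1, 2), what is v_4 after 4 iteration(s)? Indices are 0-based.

v_4 = (16, -3)

v_0 = (1, 2).
v_1 = A·v_0 = (-2, 3).
v_2 = A·v_1 = (4, 1).
v_3 = A·v_2 = (-8, 5).
v_4 = A·v_3 = (16, -3).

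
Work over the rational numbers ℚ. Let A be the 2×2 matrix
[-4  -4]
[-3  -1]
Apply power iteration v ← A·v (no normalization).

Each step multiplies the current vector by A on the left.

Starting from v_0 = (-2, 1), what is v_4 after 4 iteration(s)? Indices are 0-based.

v_4 = (-1348, -761)

v_0 = (-2, 1).
v_1 = A·v_0 = (4, 5).
v_2 = A·v_1 = (-36, -17).
v_3 = A·v_2 = (212, 125).
v_4 = A·v_3 = (-1348, -761).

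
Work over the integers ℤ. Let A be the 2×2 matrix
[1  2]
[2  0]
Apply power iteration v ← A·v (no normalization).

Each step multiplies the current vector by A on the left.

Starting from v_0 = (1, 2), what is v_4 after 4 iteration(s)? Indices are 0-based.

v_4 = (65, 58)

v_0 = (1, 2).
v_1 = A·v_0 = (5, 2).
v_2 = A·v_1 = (9, 10).
v_3 = A·v_2 = (29, 18).
v_4 = A·v_3 = (65, 58).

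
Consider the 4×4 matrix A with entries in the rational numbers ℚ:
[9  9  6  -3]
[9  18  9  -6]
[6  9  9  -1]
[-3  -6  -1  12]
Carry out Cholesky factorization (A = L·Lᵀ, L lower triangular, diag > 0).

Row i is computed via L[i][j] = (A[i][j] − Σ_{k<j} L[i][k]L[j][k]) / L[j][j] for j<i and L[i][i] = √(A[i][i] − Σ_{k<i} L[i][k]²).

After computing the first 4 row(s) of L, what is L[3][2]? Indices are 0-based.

Step 1: L[0][0] = √(9) = 3.
  L[1][0] = (9) / L[0][0] = 3.
Step 2: L[1][1] = √(9) = 3.
  L[2][0] = (6) / L[0][0] = 2.
  L[2][1] = (3) / L[1][1] = 1.
Step 3: L[2][2] = √(4) = 2.
  L[3][0] = (-3) / L[0][0] = -1.
  L[3][1] = (-3) / L[1][1] = -1.
  L[3][2] = (2) / L[2][2] = 1.
Step 4: L[3][3] = √(9) = 3.

L[3][2] = 1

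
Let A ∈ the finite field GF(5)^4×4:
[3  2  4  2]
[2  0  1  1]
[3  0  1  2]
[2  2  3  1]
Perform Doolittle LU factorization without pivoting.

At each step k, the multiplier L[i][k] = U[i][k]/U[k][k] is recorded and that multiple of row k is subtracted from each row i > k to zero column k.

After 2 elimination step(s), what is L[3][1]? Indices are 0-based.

k=0: U[0][0]=3
  eliminate (1,0): mult=4, new row 1: (0, 2, 0, 3); set L[1][0]=4
  eliminate (2,0): mult=1, new row 2: (0, 3, 2, 0); set L[2][0]=1
  eliminate (3,0): mult=4, new row 3: (0, 4, 2, 3); set L[3][0]=4
k=1: U[1][1]=2
  eliminate (2,1): mult=4, new row 2: (0, 0, 2, 3); set L[2][1]=4
  eliminate (3,1): mult=2, new row 3: (0, 0, 2, 2); set L[3][1]=2

L[3][1] = 2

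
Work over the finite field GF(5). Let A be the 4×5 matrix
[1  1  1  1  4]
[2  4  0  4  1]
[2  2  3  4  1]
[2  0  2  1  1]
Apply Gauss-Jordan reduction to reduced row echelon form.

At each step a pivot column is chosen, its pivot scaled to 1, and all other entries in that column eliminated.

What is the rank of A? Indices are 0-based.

rank = 4

[1] R0 /= 1  ⇒  (1, 1, 1, 1, 4)
     R1 -= 2·R0  ⇒  (0, 2, 3, 2, 3)
     R2 -= 2·R0  ⇒  (0, 0, 1, 2, 3)
     R3 -= 2·R0  ⇒  (0, 3, 0, 4, 3)
[2] R1 /= 2  ⇒  (0, 1, 4, 1, 4)
     R0 -= 1·R1  ⇒  (1, 0, 2, 0, 0)
     R3 -= 3·R1  ⇒  (0, 0, 3, 1, 1)
[3] R2 /= 1  ⇒  (0, 0, 1, 2, 3)
     R0 -= 2·R2  ⇒  (1, 0, 0, 1, 4)
     R1 -= 4·R2  ⇒  (0, 1, 0, 3, 2)
     R3 -= 3·R2  ⇒  (0, 0, 0, 0, 2)
column 3 empty below row 3
[4] R3 /= 2  ⇒  (0, 0, 0, 0, 1)
     R0 -= 4·R3  ⇒  (1, 0, 0, 1, 0)
     R1 -= 2·R3  ⇒  (0, 1, 0, 3, 0)
     R2 -= 3·R3  ⇒  (0, 0, 1, 2, 0)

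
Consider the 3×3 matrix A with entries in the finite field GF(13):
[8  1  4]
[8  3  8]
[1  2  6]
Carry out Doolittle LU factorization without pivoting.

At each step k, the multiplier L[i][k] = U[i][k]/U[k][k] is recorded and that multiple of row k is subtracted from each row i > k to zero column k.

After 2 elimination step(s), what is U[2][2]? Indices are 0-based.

k=0: U[0][0]=8
  eliminate (1,0): mult=1, new row 1: (0, 2, 4); set L[1][0]=1
  eliminate (2,0): mult=5, new row 2: (0, 10, 12); set L[2][0]=5
k=1: U[1][1]=2
  eliminate (2,1): mult=5, new row 2: (0, 0, 5); set L[2][1]=5

U[2][2] = 5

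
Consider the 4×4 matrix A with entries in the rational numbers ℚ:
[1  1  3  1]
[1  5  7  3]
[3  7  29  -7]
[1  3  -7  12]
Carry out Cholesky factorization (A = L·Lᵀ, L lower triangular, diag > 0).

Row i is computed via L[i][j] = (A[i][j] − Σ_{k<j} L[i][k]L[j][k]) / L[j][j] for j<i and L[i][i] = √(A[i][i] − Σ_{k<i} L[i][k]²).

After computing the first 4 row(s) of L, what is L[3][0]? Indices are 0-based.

L[3][0] = 1

Step 1: L[0][0] = √(1) = 1.
  L[1][0] = (1) / L[0][0] = 1.
Step 2: L[1][1] = √(4) = 2.
  L[2][0] = (3) / L[0][0] = 3.
  L[2][1] = (4) / L[1][1] = 2.
Step 3: L[2][2] = √(16) = 4.
  L[3][0] = (1) / L[0][0] = 1.
  L[3][1] = (2) / L[1][1] = 1.
  L[3][2] = (-12) / L[2][2] = -3.
Step 4: L[3][3] = √(1) = 1.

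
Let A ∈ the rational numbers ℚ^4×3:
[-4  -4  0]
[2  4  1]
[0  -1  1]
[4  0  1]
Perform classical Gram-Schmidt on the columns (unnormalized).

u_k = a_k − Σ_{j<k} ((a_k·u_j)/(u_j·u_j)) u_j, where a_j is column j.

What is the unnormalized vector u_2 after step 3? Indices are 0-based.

u_2 = (10/17, 14/17, 16/17, 3/17)

Step 1: u_0 = a_0 = (-4, 2, 0, 4).
Step 2: u_1 = a_1 − (2/3)·u_0 = (-4/3, 8/3, -1, -8/3).
Step 3: u_2 = a_2 − (1/6)·u_0 − (-1/17)·u_1 = (10/17, 14/17, 16/17, 3/17).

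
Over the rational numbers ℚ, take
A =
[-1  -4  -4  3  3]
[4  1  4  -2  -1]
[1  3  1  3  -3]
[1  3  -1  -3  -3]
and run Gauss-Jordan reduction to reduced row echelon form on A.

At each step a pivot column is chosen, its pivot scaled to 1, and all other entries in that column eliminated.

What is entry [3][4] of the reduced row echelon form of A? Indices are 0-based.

M[3][4] = -11/179

pivot(0,0)=-1: scale R0 → (1, 4, 4, -3, -3)
  clear (1,0): R1 −= (4)R0 → (0, -15, -12, 10, 11)
  clear (2,0): R2 −= (1)R0 → (0, -1, -3, 6, 0)
  clear (3,0): R3 −= (1)R0 → (0, -1, -5, 0, 0)
pivot(1,1)=-15: scale R1 → (0, 1, 4/5, -2/3, -11/15)
  clear (0,1): R0 −= (4)R1 → (1, 0, 4/5, -1/3, -1/15)
  clear (2,1): R2 −= (-1)R1 → (0, 0, -11/5, 16/3, -11/15)
  clear (3,1): R3 −= (-1)R1 → (0, 0, -21/5, -2/3, -11/15)
pivot(2,2)=-11/5: scale R2 → (0, 0, 1, -80/33, 1/3)
  clear (0,2): R0 −= (4/5)R2 → (1, 0, 0, 53/33, -1/3)
  clear (1,2): R1 −= (4/5)R2 → (0, 1, 0, 14/11, -1)
  clear (3,2): R3 −= (-21/5)R2 → (0, 0, 0, -358/33, 2/3)
pivot(3,3)=-358/33: scale R3 → (0, 0, 0, 1, -11/179)
  clear (0,3): R0 −= (53/33)R3 → (1, 0, 0, 0, -42/179)
  clear (1,3): R1 −= (14/11)R3 → (0, 1, 0, 0, -165/179)
  clear (2,3): R2 −= (-80/33)R3 → (0, 0, 1, 0, 33/179)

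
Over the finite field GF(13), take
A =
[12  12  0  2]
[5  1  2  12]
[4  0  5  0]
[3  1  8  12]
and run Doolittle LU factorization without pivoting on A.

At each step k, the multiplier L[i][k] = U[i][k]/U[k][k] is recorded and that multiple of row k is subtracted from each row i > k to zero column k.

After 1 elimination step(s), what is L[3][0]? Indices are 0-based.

L[3][0] = 10

Step 1: pivot at (0,0) is 12.
  row1 ← row1 − (8)·row0  ⇒  L[1][0]=8, U row1=(0, 9, 2, 9)
  row2 ← row2 − (9)·row0  ⇒  L[2][0]=9, U row2=(0, 9, 5, 8)
  row3 ← row3 − (10)·row0  ⇒  L[3][0]=10, U row3=(0, 11, 8, 5)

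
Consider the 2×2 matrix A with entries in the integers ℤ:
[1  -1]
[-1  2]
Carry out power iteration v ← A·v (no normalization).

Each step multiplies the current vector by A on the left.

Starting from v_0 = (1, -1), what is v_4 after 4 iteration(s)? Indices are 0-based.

v_0 = (1, -1).
v_1 = A·v_0 = (2, -3).
v_2 = A·v_1 = (5, -8).
v_3 = A·v_2 = (13, -21).
v_4 = A·v_3 = (34, -55).

v_4 = (34, -55)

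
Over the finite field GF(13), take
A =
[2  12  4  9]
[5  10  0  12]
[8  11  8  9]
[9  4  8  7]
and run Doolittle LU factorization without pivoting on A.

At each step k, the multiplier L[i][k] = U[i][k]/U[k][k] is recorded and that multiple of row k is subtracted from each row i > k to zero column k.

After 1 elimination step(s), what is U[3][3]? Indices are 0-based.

U[3][3] = 12

k=0: U[0][0]=2
  eliminate (1,0): mult=9, new row 1: (0, 6, 3, 9); set L[1][0]=9
  eliminate (2,0): mult=4, new row 2: (0, 2, 5, 12); set L[2][0]=4
  eliminate (3,0): mult=11, new row 3: (0, 2, 3, 12); set L[3][0]=11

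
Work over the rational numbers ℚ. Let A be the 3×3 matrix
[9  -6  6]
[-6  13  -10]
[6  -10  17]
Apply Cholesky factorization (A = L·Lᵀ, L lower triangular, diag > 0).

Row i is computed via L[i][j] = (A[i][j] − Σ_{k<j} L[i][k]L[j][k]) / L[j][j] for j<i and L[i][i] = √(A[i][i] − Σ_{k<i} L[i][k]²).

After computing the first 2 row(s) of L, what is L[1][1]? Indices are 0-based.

Step 1: L[0][0] = √(9) = 3.
  L[1][0] = (-6) / L[0][0] = -2.
Step 2: L[1][1] = √(9) = 3.

L[1][1] = 3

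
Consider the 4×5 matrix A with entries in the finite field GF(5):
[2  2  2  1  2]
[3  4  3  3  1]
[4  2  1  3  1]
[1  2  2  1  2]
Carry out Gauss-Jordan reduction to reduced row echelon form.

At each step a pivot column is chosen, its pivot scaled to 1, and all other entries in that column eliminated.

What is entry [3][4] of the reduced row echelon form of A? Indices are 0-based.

M[3][4] = 2

[1] R0 /= 2  ⇒  (1, 1, 1, 3, 1)
     R1 -= 3·R0  ⇒  (0, 1, 0, 4, 3)
     R2 -= 4·R0  ⇒  (0, 3, 2, 1, 2)
     R3 -= 1·R0  ⇒  (0, 1, 1, 3, 1)
[2] R1 /= 1  ⇒  (0, 1, 0, 4, 3)
     R0 -= 1·R1  ⇒  (1, 0, 1, 4, 3)
     R2 -= 3·R1  ⇒  (0, 0, 2, 4, 3)
     R3 -= 1·R1  ⇒  (0, 0, 1, 4, 3)
[3] R2 /= 2  ⇒  (0, 0, 1, 2, 4)
     R0 -= 1·R2  ⇒  (1, 0, 0, 2, 4)
     R3 -= 1·R2  ⇒  (0, 0, 0, 2, 4)
[4] R3 /= 2  ⇒  (0, 0, 0, 1, 2)
     R0 -= 2·R3  ⇒  (1, 0, 0, 0, 0)
     R1 -= 4·R3  ⇒  (0, 1, 0, 0, 0)
     R2 -= 2·R3  ⇒  (0, 0, 1, 0, 0)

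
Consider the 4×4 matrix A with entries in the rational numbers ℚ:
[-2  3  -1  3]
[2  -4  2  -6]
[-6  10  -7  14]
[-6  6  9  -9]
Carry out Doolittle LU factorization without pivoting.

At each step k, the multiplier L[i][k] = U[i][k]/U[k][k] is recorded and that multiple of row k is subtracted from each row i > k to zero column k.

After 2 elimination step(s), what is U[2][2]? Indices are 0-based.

U[2][2] = -3

Step 1: pivot at (0,0) is -2.
  row1 ← row1 − (-1)·row0  ⇒  L[1][0]=-1, U row1=(0, -1, 1, -3)
  row2 ← row2 − (3)·row0  ⇒  L[2][0]=3, U row2=(0, 1, -4, 5)
  row3 ← row3 − (3)·row0  ⇒  L[3][0]=3, U row3=(0, -3, 12, -18)
Step 2: pivot at (1,1) is -1.
  row2 ← row2 − (-1)·row1  ⇒  L[2][1]=-1, U row2=(0, 0, -3, 2)
  row3 ← row3 − (3)·row1  ⇒  L[3][1]=3, U row3=(0, 0, 9, -9)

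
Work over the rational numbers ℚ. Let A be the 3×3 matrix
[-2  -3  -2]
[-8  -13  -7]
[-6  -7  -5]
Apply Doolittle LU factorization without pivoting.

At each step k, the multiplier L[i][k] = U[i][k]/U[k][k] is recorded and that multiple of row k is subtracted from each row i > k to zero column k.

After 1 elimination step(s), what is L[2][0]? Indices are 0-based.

L[2][0] = 3

k=0: U[0][0]=-2
  eliminate (1,0): mult=4, new row 1: (0, -1, 1); set L[1][0]=4
  eliminate (2,0): mult=3, new row 2: (0, 2, 1); set L[2][0]=3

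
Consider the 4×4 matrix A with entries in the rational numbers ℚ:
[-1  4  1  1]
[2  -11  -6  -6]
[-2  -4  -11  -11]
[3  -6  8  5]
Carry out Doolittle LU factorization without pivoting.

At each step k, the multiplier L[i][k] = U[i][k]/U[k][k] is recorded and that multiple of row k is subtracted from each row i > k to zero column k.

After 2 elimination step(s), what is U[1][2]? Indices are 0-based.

k=0: U[0][0]=-1
  eliminate (1,0): mult=-2, new row 1: (0, -3, -4, -4); set L[1][0]=-2
  eliminate (2,0): mult=2, new row 2: (0, -12, -13, -13); set L[2][0]=2
  eliminate (3,0): mult=-3, new row 3: (0, 6, 11, 8); set L[3][0]=-3
k=1: U[1][1]=-3
  eliminate (2,1): mult=4, new row 2: (0, 0, 3, 3); set L[2][1]=4
  eliminate (3,1): mult=-2, new row 3: (0, 0, 3, 0); set L[3][1]=-2

U[1][2] = -4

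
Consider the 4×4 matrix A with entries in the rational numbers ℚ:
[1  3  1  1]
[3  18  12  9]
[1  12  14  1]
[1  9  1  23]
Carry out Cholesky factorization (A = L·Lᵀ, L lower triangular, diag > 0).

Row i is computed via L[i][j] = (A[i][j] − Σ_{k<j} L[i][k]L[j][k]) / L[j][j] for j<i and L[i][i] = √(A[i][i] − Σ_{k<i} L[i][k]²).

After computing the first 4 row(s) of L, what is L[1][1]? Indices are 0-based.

L[1][1] = 3

Step 1: L[0][0] = √(1) = 1.
  L[1][0] = (3) / L[0][0] = 3.
Step 2: L[1][1] = √(9) = 3.
  L[2][0] = (1) / L[0][0] = 1.
  L[2][1] = (9) / L[1][1] = 3.
Step 3: L[2][2] = √(4) = 2.
  L[3][0] = (1) / L[0][0] = 1.
  L[3][1] = (6) / L[1][1] = 2.
  L[3][2] = (-6) / L[2][2] = -3.
Step 4: L[3][3] = √(9) = 3.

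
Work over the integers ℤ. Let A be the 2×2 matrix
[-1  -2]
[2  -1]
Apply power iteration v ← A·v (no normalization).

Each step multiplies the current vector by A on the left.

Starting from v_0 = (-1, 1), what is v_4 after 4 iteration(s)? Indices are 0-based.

v_4 = (-17, -31)

v_0 = (-1, 1).
v_1 = A·v_0 = (-1, -3).
v_2 = A·v_1 = (7, 1).
v_3 = A·v_2 = (-9, 13).
v_4 = A·v_3 = (-17, -31).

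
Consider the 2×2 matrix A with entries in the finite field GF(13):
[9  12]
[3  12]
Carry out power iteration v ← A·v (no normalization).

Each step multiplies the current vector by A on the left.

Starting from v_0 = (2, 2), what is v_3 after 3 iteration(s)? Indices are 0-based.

v_0 = (2, 2).
v_1 = A·v_0 = (3, 4).
v_2 = A·v_1 = (10, 5).
v_3 = A·v_2 = (7, 12).

v_3 = (7, 12)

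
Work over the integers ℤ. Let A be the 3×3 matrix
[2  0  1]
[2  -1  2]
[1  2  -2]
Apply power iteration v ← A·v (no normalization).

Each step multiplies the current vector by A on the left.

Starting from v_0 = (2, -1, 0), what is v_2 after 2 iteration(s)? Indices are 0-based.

v_0 = (2, -1, 0).
v_1 = A·v_0 = (4, 5, 0).
v_2 = A·v_1 = (8, 3, 14).

v_2 = (8, 3, 14)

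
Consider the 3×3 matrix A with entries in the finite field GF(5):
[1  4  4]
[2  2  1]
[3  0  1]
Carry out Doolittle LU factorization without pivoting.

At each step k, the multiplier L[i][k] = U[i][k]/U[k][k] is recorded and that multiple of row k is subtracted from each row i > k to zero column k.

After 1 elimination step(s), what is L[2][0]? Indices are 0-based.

Step 1: pivot at (0,0) is 1.
  row1 ← row1 − (2)·row0  ⇒  L[1][0]=2, U row1=(0, 4, 3)
  row2 ← row2 − (3)·row0  ⇒  L[2][0]=3, U row2=(0, 3, 4)

L[2][0] = 3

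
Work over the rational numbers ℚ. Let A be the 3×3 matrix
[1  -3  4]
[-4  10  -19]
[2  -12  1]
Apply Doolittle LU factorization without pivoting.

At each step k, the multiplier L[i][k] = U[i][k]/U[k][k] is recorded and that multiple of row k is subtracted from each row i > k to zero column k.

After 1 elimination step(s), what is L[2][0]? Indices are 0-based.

k=0: U[0][0]=1
  eliminate (1,0): mult=-4, new row 1: (0, -2, -3); set L[1][0]=-4
  eliminate (2,0): mult=2, new row 2: (0, -6, -7); set L[2][0]=2

L[2][0] = 2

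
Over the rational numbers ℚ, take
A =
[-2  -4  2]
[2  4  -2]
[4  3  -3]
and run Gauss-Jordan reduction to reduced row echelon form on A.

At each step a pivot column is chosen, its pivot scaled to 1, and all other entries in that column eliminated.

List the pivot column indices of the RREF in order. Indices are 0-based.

pivot columns: 0, 1

step 1: normalize row 0 (÷-2) = (1, 2, -1)
  row 1: subtract 2×row0 = (0, 0, 0)
  row 2: subtract 4×row0 = (0, -5, 1)
step 2: exchange rows 1,2
step 2: normalize row 1 (÷-5) = (0, 1, -1/5)
  row 0: subtract 2×row1 = (1, 0, -3/5)
skip col 2 (zero from row 2)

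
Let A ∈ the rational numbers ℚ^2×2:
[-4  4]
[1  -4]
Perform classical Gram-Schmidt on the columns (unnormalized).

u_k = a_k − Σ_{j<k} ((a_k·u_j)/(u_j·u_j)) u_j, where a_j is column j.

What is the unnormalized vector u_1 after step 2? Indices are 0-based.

Step 1: u_0 = a_0 = (-4, 1).
Step 2: u_1 = a_1 − (-20/17)·u_0 = (-12/17, -48/17).

u_1 = (-12/17, -48/17)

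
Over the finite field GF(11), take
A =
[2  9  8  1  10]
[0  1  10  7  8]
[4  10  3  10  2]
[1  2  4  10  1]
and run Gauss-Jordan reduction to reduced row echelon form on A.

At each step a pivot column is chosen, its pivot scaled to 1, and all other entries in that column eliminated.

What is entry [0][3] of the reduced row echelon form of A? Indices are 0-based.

M[0][3] = 8

pivot(0,0)=2: scale R0 → (1, 10, 4, 6, 5)
  clear (2,0): R2 −= (4)R0 → (0, 3, 9, 8, 4)
  clear (3,0): R3 −= (1)R0 → (0, 3, 0, 4, 7)
pivot(1,1)=1: scale R1 → (0, 1, 10, 7, 8)
  clear (0,1): R0 −= (10)R1 → (1, 0, 3, 2, 2)
  clear (2,1): R2 −= (3)R1 → (0, 0, 1, 9, 2)
  clear (3,1): R3 −= (3)R1 → (0, 0, 3, 5, 5)
pivot(2,2)=1: scale R2 → (0, 0, 1, 9, 2)
  clear (0,2): R0 −= (3)R2 → (1, 0, 0, 8, 7)
  clear (1,2): R1 −= (10)R2 → (0, 1, 0, 5, 10)
  clear (3,2): R3 −= (3)R2 → (0, 0, 0, 0, 10)
col 3: no nonzero at/below row 3; advance.
pivot(3,4)=10: scale R3 → (0, 0, 0, 0, 1)
  clear (0,4): R0 −= (7)R3 → (1, 0, 0, 8, 0)
  clear (1,4): R1 −= (10)R3 → (0, 1, 0, 5, 0)
  clear (2,4): R2 −= (2)R3 → (0, 0, 1, 9, 0)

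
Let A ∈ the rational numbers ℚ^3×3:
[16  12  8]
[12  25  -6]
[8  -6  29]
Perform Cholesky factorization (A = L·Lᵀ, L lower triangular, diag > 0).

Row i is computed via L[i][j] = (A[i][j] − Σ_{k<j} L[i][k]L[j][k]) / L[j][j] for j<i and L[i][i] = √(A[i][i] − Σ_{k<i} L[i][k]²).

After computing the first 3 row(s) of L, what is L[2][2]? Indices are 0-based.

Step 1: L[0][0] = √(16) = 4.
  L[1][0] = (12) / L[0][0] = 3.
Step 2: L[1][1] = √(16) = 4.
  L[2][0] = (8) / L[0][0] = 2.
  L[2][1] = (-12) / L[1][1] = -3.
Step 3: L[2][2] = √(16) = 4.

L[2][2] = 4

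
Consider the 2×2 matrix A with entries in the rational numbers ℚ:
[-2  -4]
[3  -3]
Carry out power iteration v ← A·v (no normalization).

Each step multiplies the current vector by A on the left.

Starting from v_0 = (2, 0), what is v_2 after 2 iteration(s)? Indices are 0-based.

v_0 = (2, 0).
v_1 = A·v_0 = (-4, 6).
v_2 = A·v_1 = (-16, -30).

v_2 = (-16, -30)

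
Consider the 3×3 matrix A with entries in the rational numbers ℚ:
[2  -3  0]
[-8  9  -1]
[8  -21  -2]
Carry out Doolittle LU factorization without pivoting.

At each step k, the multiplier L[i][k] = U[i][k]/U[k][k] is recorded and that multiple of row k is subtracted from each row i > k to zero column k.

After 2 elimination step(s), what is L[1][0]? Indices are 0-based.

Step 1: pivot at (0,0) is 2.
  row1 ← row1 − (-4)·row0  ⇒  L[1][0]=-4, U row1=(0, -3, -1)
  row2 ← row2 − (4)·row0  ⇒  L[2][0]=4, U row2=(0, -9, -2)
Step 2: pivot at (1,1) is -3.
  row2 ← row2 − (3)·row1  ⇒  L[2][1]=3, U row2=(0, 0, 1)

L[1][0] = -4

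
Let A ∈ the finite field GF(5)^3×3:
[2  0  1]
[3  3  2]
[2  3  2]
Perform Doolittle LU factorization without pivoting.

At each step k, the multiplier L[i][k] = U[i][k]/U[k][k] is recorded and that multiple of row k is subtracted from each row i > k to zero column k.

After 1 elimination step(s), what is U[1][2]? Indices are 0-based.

U[1][2] = 3

k=0: U[0][0]=2
  eliminate (1,0): mult=4, new row 1: (0, 3, 3); set L[1][0]=4
  eliminate (2,0): mult=1, new row 2: (0, 3, 1); set L[2][0]=1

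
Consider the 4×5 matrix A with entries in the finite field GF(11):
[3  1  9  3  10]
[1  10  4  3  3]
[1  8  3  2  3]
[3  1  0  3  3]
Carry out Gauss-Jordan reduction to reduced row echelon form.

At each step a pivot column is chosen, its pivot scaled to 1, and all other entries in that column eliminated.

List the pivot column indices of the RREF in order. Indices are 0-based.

pivot(0,0)=3: scale R0 → (1, 4, 3, 1, 7)
  clear (1,0): R1 −= (1)R0 → (0, 6, 1, 2, 7)
  clear (2,0): R2 −= (1)R0 → (0, 4, 0, 1, 7)
  clear (3,0): R3 −= (3)R0 → (0, 0, 2, 0, 4)
pivot(1,1)=6: scale R1 → (0, 1, 2, 4, 3)
  clear (0,1): R0 −= (4)R1 → (1, 0, 6, 7, 6)
  clear (2,1): R2 −= (4)R1 → (0, 0, 3, 7, 6)
pivot(2,2)=3: scale R2 → (0, 0, 1, 6, 2)
  clear (0,2): R0 −= (6)R2 → (1, 0, 0, 4, 5)
  clear (1,2): R1 −= (2)R2 → (0, 1, 0, 3, 10)
  clear (3,2): R3 −= (2)R2 → (0, 0, 0, 10, 0)
pivot(3,3)=10: scale R3 → (0, 0, 0, 1, 0)
  clear (0,3): R0 −= (4)R3 → (1, 0, 0, 0, 5)
  clear (1,3): R1 −= (3)R3 → (0, 1, 0, 0, 10)
  clear (2,3): R2 −= (6)R3 → (0, 0, 1, 0, 2)

pivot columns: 0, 1, 2, 3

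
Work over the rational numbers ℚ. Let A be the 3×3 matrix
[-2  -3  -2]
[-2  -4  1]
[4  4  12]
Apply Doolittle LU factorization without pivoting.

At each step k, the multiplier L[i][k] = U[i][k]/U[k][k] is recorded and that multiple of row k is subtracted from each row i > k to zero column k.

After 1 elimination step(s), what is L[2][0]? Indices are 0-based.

L[2][0] = -2

k=0: U[0][0]=-2
  eliminate (1,0): mult=1, new row 1: (0, -1, 3); set L[1][0]=1
  eliminate (2,0): mult=-2, new row 2: (0, -2, 8); set L[2][0]=-2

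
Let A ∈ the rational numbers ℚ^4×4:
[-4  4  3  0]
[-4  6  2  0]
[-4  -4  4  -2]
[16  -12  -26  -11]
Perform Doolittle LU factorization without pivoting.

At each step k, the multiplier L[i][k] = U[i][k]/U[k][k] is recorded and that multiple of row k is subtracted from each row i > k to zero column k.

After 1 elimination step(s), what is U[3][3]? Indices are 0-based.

U[3][3] = -11

[col 0] pivot -4
  R1 -= 1*R0 → (0, 2, -1, 0)  (L[1][0] := 1)
  R2 -= 1*R0 → (0, -8, 1, -2)  (L[2][0] := 1)
  R3 -= -4*R0 → (0, 4, -14, -11)  (L[3][0] := -4)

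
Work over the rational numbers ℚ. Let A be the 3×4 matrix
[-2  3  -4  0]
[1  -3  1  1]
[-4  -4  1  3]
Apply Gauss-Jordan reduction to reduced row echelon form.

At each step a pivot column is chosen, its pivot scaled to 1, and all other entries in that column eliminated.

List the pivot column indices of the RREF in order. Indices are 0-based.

pivot columns: 0, 1, 2

[1] R0 /= -2  ⇒  (1, -3/2, 2, 0)
     R1 -= 1·R0  ⇒  (0, -3/2, -1, 1)
     R2 -= -4·R0  ⇒  (0, -10, 9, 3)
[2] R1 /= -3/2  ⇒  (0, 1, 2/3, -2/3)
     R0 -= -3/2·R1  ⇒  (1, 0, 3, -1)
     R2 -= -10·R1  ⇒  (0, 0, 47/3, -11/3)
[3] R2 /= 47/3  ⇒  (0, 0, 1, -11/47)
     R0 -= 3·R2  ⇒  (1, 0, 0, -14/47)
     R1 -= 2/3·R2  ⇒  (0, 1, 0, -24/47)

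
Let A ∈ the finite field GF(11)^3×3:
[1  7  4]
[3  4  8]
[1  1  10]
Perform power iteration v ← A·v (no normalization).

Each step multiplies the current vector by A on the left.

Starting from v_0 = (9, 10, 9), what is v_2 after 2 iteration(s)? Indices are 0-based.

v_0 = (9, 10, 9).
v_1 = A·v_0 = (5, 7, 10).
v_2 = A·v_1 = (6, 2, 2).

v_2 = (6, 2, 2)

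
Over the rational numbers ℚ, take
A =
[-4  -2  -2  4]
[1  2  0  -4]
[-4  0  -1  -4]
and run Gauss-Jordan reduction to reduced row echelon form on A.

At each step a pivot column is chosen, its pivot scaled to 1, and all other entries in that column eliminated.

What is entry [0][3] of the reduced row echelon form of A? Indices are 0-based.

pivot(0,0)=-4: scale R0 → (1, 1/2, 1/2, -1)
  clear (1,0): R1 −= (1)R0 → (0, 3/2, -1/2, -3)
  clear (2,0): R2 −= (-4)R0 → (0, 2, 1, -8)
pivot(1,1)=3/2: scale R1 → (0, 1, -1/3, -2)
  clear (0,1): R0 −= (1/2)R1 → (1, 0, 2/3, 0)
  clear (2,1): R2 −= (2)R1 → (0, 0, 5/3, -4)
pivot(2,2)=5/3: scale R2 → (0, 0, 1, -12/5)
  clear (0,2): R0 −= (2/3)R2 → (1, 0, 0, 8/5)
  clear (1,2): R1 −= (-1/3)R2 → (0, 1, 0, -14/5)

M[0][3] = 8/5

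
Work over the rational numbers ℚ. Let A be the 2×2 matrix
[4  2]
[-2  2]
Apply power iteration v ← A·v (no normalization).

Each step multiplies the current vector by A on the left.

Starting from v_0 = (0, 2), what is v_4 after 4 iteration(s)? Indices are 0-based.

v_0 = (0, 2).
v_1 = A·v_0 = (4, 4).
v_2 = A·v_1 = (24, 0).
v_3 = A·v_2 = (96, -48).
v_4 = A·v_3 = (288, -288).

v_4 = (288, -288)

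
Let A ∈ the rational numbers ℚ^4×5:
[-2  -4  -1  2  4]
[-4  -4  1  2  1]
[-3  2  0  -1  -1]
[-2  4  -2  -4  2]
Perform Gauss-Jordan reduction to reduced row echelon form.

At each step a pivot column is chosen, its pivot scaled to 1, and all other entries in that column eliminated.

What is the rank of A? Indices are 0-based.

[1] R0 /= -2  ⇒  (1, 2, 1/2, -1, -2)
     R1 -= -4·R0  ⇒  (0, 4, 3, -2, -7)
     R2 -= -3·R0  ⇒  (0, 8, 3/2, -4, -7)
     R3 -= -2·R0  ⇒  (0, 8, -1, -6, -2)
[2] R1 /= 4  ⇒  (0, 1, 3/4, -1/2, -7/4)
     R0 -= 2·R1  ⇒  (1, 0, -1, 0, 3/2)
     R2 -= 8·R1  ⇒  (0, 0, -9/2, 0, 7)
     R3 -= 8·R1  ⇒  (0, 0, -7, -2, 12)
[3] R2 /= -9/2  ⇒  (0, 0, 1, 0, -14/9)
     R0 -= -1·R2  ⇒  (1, 0, 0, 0, -1/18)
     R1 -= 3/4·R2  ⇒  (0, 1, 0, -1/2, -7/12)
     R3 -= -7·R2  ⇒  (0, 0, 0, -2, 10/9)
[4] R3 /= -2  ⇒  (0, 0, 0, 1, -5/9)
     R1 -= -1/2·R3  ⇒  (0, 1, 0, 0, -31/36)

rank = 4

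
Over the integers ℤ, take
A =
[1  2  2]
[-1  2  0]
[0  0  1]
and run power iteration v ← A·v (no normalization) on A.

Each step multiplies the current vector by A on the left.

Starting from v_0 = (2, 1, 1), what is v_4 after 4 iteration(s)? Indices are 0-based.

v_4 = (-40, -38, 1)

v_0 = (2, 1, 1).
v_1 = A·v_0 = (6, 0, 1).
v_2 = A·v_1 = (8, -6, 1).
v_3 = A·v_2 = (-2, -20, 1).
v_4 = A·v_3 = (-40, -38, 1).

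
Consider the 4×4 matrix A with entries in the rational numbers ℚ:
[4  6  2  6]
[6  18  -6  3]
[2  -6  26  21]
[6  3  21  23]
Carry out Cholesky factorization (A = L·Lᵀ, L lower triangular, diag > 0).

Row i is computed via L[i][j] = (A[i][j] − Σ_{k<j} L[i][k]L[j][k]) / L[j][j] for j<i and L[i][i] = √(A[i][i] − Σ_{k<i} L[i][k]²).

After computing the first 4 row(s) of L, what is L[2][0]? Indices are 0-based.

Step 1: L[0][0] = √(4) = 2.
  L[1][0] = (6) / L[0][0] = 3.
Step 2: L[1][1] = √(9) = 3.
  L[2][0] = (2) / L[0][0] = 1.
  L[2][1] = (-9) / L[1][1] = -3.
Step 3: L[2][2] = √(16) = 4.
  L[3][0] = (6) / L[0][0] = 3.
  L[3][1] = (-6) / L[1][1] = -2.
  L[3][2] = (12) / L[2][2] = 3.
Step 4: L[3][3] = √(1) = 1.

L[2][0] = 1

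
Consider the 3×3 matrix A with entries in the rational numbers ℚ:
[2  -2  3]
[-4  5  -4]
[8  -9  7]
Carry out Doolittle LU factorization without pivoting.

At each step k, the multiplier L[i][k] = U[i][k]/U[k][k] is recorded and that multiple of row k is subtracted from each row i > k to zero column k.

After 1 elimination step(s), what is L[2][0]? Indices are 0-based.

k=0: U[0][0]=2
  eliminate (1,0): mult=-2, new row 1: (0, 1, 2); set L[1][0]=-2
  eliminate (2,0): mult=4, new row 2: (0, -1, -5); set L[2][0]=4

L[2][0] = 4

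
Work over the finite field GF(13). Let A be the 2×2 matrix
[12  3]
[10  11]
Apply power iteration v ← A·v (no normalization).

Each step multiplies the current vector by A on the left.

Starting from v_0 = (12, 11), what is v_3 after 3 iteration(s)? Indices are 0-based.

v_0 = (12, 11).
v_1 = A·v_0 = (8, 7).
v_2 = A·v_1 = (0, 1).
v_3 = A·v_2 = (3, 11).

v_3 = (3, 11)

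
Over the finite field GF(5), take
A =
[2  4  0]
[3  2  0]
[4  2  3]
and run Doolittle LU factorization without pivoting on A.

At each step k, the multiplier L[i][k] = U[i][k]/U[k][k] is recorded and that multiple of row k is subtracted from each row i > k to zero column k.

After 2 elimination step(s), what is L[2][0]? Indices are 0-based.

L[2][0] = 2

k=0: U[0][0]=2
  eliminate (1,0): mult=4, new row 1: (0, 1, 0); set L[1][0]=4
  eliminate (2,0): mult=2, new row 2: (0, 4, 3); set L[2][0]=2
k=1: U[1][1]=1
  eliminate (2,1): mult=4, new row 2: (0, 0, 3); set L[2][1]=4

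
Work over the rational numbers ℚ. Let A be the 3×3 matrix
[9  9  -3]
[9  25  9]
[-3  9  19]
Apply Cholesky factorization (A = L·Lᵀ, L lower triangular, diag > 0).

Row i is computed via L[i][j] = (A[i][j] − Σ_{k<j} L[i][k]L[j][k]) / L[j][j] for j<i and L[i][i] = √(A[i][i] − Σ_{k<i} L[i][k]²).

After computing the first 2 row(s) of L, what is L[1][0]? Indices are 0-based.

L[1][0] = 3

Step 1: L[0][0] = √(9) = 3.
  L[1][0] = (9) / L[0][0] = 3.
Step 2: L[1][1] = √(16) = 4.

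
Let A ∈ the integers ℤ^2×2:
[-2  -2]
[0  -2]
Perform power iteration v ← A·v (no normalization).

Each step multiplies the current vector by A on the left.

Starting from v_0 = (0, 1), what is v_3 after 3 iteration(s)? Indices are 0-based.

v_0 = (0, 1).
v_1 = A·v_0 = (-2, -2).
v_2 = A·v_1 = (8, 4).
v_3 = A·v_2 = (-24, -8).

v_3 = (-24, -8)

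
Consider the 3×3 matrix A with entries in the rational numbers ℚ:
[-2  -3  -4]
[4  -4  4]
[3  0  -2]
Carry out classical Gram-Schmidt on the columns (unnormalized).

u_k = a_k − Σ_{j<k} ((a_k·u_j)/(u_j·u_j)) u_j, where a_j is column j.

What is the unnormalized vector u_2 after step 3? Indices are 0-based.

u_2 = (-1488/625, 1116/625, -496/125)

Step 1: u_0 = a_0 = (-2, 4, 3).
Step 2: u_1 = a_1 − (-10/29)·u_0 = (-107/29, -76/29, 30/29).
Step 3: u_2 = a_2 − (18/29)·u_0 − (64/625)·u_1 = (-1488/625, 1116/625, -496/125).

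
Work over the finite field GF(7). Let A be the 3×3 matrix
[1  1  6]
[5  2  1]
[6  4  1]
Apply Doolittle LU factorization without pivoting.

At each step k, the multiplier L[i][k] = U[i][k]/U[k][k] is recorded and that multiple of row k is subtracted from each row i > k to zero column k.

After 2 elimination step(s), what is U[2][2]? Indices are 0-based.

[col 0] pivot 1
  R1 -= 5*R0 → (0, 4, 6)  (L[1][0] := 5)
  R2 -= 6*R0 → (0, 5, 0)  (L[2][0] := 6)
[col 1] pivot 4
  R2 -= 3*R1 → (0, 0, 3)  (L[2][1] := 3)

U[2][2] = 3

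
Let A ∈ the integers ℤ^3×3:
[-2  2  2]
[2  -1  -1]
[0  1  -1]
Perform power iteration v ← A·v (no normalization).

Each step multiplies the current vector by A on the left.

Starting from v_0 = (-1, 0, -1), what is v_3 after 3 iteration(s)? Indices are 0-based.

v_3 = (-4, 2, 2)

v_0 = (-1, 0, -1).
v_1 = A·v_0 = (0, -1, 1).
v_2 = A·v_1 = (0, 0, -2).
v_3 = A·v_2 = (-4, 2, 2).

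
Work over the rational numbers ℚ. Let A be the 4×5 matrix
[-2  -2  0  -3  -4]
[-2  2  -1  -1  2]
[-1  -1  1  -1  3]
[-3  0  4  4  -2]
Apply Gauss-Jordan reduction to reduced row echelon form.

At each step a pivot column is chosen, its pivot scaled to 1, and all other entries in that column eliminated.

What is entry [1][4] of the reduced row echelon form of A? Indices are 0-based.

step 1: normalize row 0 (÷-2) = (1, 1, 0, 3/2, 2)
  row 1: subtract -2×row0 = (0, 4, -1, 2, 6)
  row 2: subtract -1×row0 = (0, 0, 1, 1/2, 5)
  row 3: subtract -3×row0 = (0, 3, 4, 17/2, 4)
step 2: normalize row 1 (÷4) = (0, 1, -1/4, 1/2, 3/2)
  row 0: subtract 1×row1 = (1, 0, 1/4, 1, 1/2)
  row 3: subtract 3×row1 = (0, 0, 19/4, 7, -1/2)
step 3: normalize row 2 (÷1) = (0, 0, 1, 1/2, 5)
  row 0: subtract 1/4×row2 = (1, 0, 0, 7/8, -3/4)
  row 1: subtract -1/4×row2 = (0, 1, 0, 5/8, 11/4)
  row 3: subtract 19/4×row2 = (0, 0, 0, 37/8, -97/4)
step 4: normalize row 3 (÷37/8) = (0, 0, 0, 1, -194/37)
  row 0: subtract 7/8×row3 = (1, 0, 0, 0, 142/37)
  row 1: subtract 5/8×row3 = (0, 1, 0, 0, 223/37)
  row 2: subtract 1/2×row3 = (0, 0, 1, 0, 282/37)

M[1][4] = 223/37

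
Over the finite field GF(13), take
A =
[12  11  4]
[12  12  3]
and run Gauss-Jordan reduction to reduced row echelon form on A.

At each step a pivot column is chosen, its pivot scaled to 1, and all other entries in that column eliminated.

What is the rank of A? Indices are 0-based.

rank = 2

[1] R0 /= 12  ⇒  (1, 2, 9)
     R1 -= 12·R0  ⇒  (0, 1, 12)
[2] R1 /= 1  ⇒  (0, 1, 12)
     R0 -= 2·R1  ⇒  (1, 0, 11)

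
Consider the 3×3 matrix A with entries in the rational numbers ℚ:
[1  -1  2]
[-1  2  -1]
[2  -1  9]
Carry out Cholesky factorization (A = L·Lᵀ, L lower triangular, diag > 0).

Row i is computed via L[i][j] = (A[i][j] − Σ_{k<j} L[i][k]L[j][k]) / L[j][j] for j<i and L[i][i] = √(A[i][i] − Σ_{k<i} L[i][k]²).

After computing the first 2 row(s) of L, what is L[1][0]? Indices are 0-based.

Step 1: L[0][0] = √(1) = 1.
  L[1][0] = (-1) / L[0][0] = -1.
Step 2: L[1][1] = √(1) = 1.

L[1][0] = -1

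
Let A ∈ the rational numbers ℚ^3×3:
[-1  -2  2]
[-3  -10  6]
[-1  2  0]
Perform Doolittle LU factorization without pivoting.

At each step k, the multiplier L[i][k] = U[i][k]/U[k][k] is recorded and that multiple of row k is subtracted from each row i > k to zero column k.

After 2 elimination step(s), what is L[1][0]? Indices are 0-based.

[col 0] pivot -1
  R1 -= 3*R0 → (0, -4, 0)  (L[1][0] := 3)
  R2 -= 1*R0 → (0, 4, -2)  (L[2][0] := 1)
[col 1] pivot -4
  R2 -= -1*R1 → (0, 0, -2)  (L[2][1] := -1)

L[1][0] = 3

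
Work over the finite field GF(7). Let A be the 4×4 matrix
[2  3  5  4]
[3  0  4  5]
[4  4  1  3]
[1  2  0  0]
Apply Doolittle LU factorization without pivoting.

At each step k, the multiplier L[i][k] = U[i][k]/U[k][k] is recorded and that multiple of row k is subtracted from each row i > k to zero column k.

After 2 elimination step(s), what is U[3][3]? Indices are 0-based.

Step 1: pivot at (0,0) is 2.
  row1 ← row1 − (5)·row0  ⇒  L[1][0]=5, U row1=(0, 6, 0, 6)
  row2 ← row2 − (2)·row0  ⇒  L[2][0]=2, U row2=(0, 5, 5, 2)
  row3 ← row3 − (4)·row0  ⇒  L[3][0]=4, U row3=(0, 4, 1, 5)
Step 2: pivot at (1,1) is 6.
  row2 ← row2 − (2)·row1  ⇒  L[2][1]=2, U row2=(0, 0, 5, 4)
  row3 ← row3 − (3)·row1  ⇒  L[3][1]=3, U row3=(0, 0, 1, 1)

U[3][3] = 1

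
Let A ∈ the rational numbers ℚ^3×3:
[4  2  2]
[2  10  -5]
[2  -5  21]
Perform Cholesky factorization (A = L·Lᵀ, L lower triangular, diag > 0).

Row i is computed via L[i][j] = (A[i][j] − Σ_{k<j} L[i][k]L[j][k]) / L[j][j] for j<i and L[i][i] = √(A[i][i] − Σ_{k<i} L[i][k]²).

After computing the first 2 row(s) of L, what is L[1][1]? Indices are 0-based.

L[1][1] = 3

Step 1: L[0][0] = √(4) = 2.
  L[1][0] = (2) / L[0][0] = 1.
Step 2: L[1][1] = √(9) = 3.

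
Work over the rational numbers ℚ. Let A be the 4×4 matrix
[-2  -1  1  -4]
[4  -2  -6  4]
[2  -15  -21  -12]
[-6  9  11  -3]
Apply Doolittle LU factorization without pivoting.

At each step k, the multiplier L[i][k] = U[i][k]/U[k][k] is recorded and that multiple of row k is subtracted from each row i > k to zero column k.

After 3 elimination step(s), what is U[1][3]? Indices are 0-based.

U[1][3] = -4

Step 1: pivot at (0,0) is -2.
  row1 ← row1 − (-2)·row0  ⇒  L[1][0]=-2, U row1=(0, -4, -4, -4)
  row2 ← row2 − (-1)·row0  ⇒  L[2][0]=-1, U row2=(0, -16, -20, -16)
  row3 ← row3 − (3)·row0  ⇒  L[3][0]=3, U row3=(0, 12, 8, 9)
Step 2: pivot at (1,1) is -4.
  row2 ← row2 − (4)·row1  ⇒  L[2][1]=4, U row2=(0, 0, -4, 0)
  row3 ← row3 − (-3)·row1  ⇒  L[3][1]=-3, U row3=(0, 0, -4, -3)
Step 3: pivot at (2,2) is -4.
  row3 ← row3 − (1)·row2  ⇒  L[3][2]=1, U row3=(0, 0, 0, -3)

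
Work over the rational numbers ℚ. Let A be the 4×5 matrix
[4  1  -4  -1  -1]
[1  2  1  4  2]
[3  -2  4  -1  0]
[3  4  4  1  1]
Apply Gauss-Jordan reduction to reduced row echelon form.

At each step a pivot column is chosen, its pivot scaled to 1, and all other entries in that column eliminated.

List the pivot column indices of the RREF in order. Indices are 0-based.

pivot columns: 0, 1, 2, 3

pivot(0,0)=4: scale R0 → (1, 1/4, -1, -1/4, -1/4)
  clear (1,0): R1 −= (1)R0 → (0, 7/4, 2, 17/4, 9/4)
  clear (2,0): R2 −= (3)R0 → (0, -11/4, 7, -1/4, 3/4)
  clear (3,0): R3 −= (3)R0 → (0, 13/4, 7, 7/4, 7/4)
pivot(1,1)=7/4: scale R1 → (0, 1, 8/7, 17/7, 9/7)
  clear (0,1): R0 −= (1/4)R1 → (1, 0, -9/7, -6/7, -4/7)
  clear (2,1): R2 −= (-11/4)R1 → (0, 0, 71/7, 45/7, 30/7)
  clear (3,1): R3 −= (13/4)R1 → (0, 0, 23/7, -43/7, -17/7)
pivot(2,2)=71/7: scale R2 → (0, 0, 1, 45/71, 30/71)
  clear (0,2): R0 −= (-9/7)R2 → (1, 0, 0, -3/71, -2/71)
  clear (1,2): R1 −= (8/7)R2 → (0, 1, 0, 121/71, 57/71)
  clear (3,2): R3 −= (23/7)R2 → (0, 0, 0, -584/71, -271/71)
pivot(3,3)=-584/71: scale R3 → (0, 0, 0, 1, 271/584)
  clear (0,3): R0 −= (-3/71)R3 → (1, 0, 0, 0, -5/584)
  clear (1,3): R1 −= (121/71)R3 → (0, 1, 0, 0, 7/584)
  clear (2,3): R2 −= (45/71)R3 → (0, 0, 1, 0, 75/584)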